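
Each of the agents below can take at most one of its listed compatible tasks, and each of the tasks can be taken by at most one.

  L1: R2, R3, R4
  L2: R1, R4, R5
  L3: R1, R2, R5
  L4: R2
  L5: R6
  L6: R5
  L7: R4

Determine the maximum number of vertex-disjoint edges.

Unit-capacity flow: source→left, listed edges, right→sink; max matching = max flow.
Augmenting path L1→R2 (+1); matched 1.
Augmenting path L2→R1 (+1); matched 2.
Augmenting path L3→R5 (+1); matched 3.
Augmenting path L5→R6 (+1); matched 4.
Augmenting path L7→R4 (+1); matched 5.
Augmenting path L4→R2→L1→R3 (+1); matched 6.
No augmenting path remains; maximum matching = 6.
König certificate: {L1, L5, R1, R2, R4, R5} is a vertex cover of size 6 (every listed pair touches it), so no matching can be larger.

6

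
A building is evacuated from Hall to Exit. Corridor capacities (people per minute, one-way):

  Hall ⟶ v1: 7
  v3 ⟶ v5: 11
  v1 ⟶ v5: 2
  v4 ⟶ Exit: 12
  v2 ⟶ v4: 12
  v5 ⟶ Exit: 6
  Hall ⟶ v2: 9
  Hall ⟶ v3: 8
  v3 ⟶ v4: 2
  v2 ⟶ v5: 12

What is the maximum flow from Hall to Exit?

Augment Hall→v1→v5→Exit: bottleneck 2, flow now 2.
Augment Hall→v2→v4→Exit: bottleneck 9, flow now 11.
Augment Hall→v3→v4→Exit: bottleneck 2, flow now 13.
Augment Hall→v3→v5→Exit: bottleneck 4, flow now 17.
No augmenting path remains; maximum flow = 17.
In the residual graph, reachable from Hall: {Hall, v1, v3, v5}.
Min-cut edges: Hall→v2 (9), v3→v4 (2), v5→Exit (6); capacity 9 + 2 + 6 = 17.
This cut is saturated, so no flow can exceed 17.

17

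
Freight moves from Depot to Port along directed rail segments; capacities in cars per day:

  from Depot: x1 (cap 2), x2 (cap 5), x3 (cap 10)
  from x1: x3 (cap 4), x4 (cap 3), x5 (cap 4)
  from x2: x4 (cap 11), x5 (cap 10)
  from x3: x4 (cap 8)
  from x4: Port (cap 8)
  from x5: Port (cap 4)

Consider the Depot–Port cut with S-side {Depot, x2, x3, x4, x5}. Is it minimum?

Given cut capacity: 2 + 8 + 4 = 14.
Augment Depot→x1→x4→Port: bottleneck 2, flow now 2.
Augment Depot→x2→x4→Port: bottleneck 5, flow now 7.
Augment Depot→x3→x4→Port: bottleneck 1, flow now 8.
Augment Depot→x3→x4→x1→x5→Port: bottleneck 2, flow now 10. (uses reverse residual edge)
Augment Depot→x3→x4→x2→x5→Port: bottleneck 2, flow now 12. (uses reverse residual edge)
No augmenting path remains; maximum flow = 12.
In the residual graph, reachable from Depot: {Depot, x1, x2, x3, x4, x5}.
Min-cut edges: x4→Port (8), x5→Port (4); capacity 8 + 4 = 12.
Cut capacity 14 exceeds the max flow 12, so it is not minimum.

No — its capacity is 14, but the minimum cut has capacity 12.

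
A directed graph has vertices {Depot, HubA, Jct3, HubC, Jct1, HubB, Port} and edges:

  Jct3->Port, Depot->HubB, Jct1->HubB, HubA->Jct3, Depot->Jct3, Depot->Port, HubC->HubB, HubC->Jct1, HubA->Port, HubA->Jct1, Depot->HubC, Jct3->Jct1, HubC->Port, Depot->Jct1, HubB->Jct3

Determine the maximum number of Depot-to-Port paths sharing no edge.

Assign every edge capacity 1; by Menger, the answer equals the max flow.
Path Depot→Port (+1); total 1.
Path Depot→Jct3→Port (+1); total 2.
Path Depot→HubC→Port (+1); total 3.
No residual Depot→Port path; max flow = 3.
Certifying cut of size 3: {Depot→HubC, Depot→Port, Jct3→Port}.

3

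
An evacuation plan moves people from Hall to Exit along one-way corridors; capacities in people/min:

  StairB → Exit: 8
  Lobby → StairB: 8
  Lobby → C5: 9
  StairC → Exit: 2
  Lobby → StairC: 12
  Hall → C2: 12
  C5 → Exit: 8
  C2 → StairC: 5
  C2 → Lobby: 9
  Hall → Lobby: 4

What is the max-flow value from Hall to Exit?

15

Augment Hall→C2→StairC→Exit: bottleneck 2, flow now 2.
Augment Hall→Lobby→C5→Exit: bottleneck 4, flow now 6.
Augment Hall→C2→Lobby→C5→Exit: bottleneck 4, flow now 10.
Augment Hall→C2→Lobby→StairB→Exit: bottleneck 5, flow now 15.
No augmenting path remains; maximum flow = 15.
In the residual graph, reachable from Hall: {Hall, C2, StairC}.
Min-cut edges: Hall→Lobby (4), C2→Lobby (9), StairC→Exit (2); capacity 4 + 9 + 2 = 15.
This cut is saturated, so no flow can exceed 15.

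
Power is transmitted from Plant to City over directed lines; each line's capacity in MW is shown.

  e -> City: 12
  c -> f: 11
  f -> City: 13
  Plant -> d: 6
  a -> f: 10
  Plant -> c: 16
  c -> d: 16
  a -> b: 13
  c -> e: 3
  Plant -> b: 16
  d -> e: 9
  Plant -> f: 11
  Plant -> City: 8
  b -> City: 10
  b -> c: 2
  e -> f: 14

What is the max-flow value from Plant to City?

43

Augment Plant→City: bottleneck 8, flow now 8.
Augment Plant→b→City: bottleneck 10, flow now 18.
Augment Plant→f→City: bottleneck 11, flow now 29.
Augment Plant→c→e→City: bottleneck 3, flow now 32.
Augment Plant→c→f→City: bottleneck 2, flow now 34.
Augment Plant→d→e→City: bottleneck 6, flow now 40.
Augment Plant→c→d→e→City: bottleneck 3, flow now 43.
No augmenting path remains; maximum flow = 43.
In the residual graph, reachable from Plant: {Plant, b, c, d, f}.
Min-cut edges: Plant→City (8), b→City (10), c→e (3), d→e (9), f→City (13); capacity 8 + 10 + 3 + 9 + 13 = 43.
This cut is saturated, so no flow can exceed 43.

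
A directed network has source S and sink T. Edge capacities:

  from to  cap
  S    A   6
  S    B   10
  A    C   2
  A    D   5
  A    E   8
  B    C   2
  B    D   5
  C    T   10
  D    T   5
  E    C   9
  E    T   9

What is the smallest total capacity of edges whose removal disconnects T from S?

13

Augment S→A→C→T: bottleneck 2, flow now 2.
Augment S→A→D→T: bottleneck 4, flow now 6.
Augment S→B→C→T: bottleneck 2, flow now 8.
Augment S→B→D→T: bottleneck 1, flow now 9.
Augment S→B→D→A→E→T: bottleneck 4, flow now 13. (uses reverse residual edge)
No augmenting path remains; maximum flow = 13.
By max-flow min-cut, the minimum cut capacity equals the max flow.
In the residual graph, reachable from S: {S, B}.
Min-cut edges: S→A (6), B→C (2), B→D (5); capacity 6 + 2 + 5 = 13.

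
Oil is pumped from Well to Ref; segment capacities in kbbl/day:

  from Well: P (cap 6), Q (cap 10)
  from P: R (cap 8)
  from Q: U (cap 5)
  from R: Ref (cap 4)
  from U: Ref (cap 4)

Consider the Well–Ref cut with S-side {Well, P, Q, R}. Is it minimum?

No — its capacity is 9, but the minimum cut has capacity 8.

Given cut capacity: 5 + 4 = 9.
Augment Well→P→R→Ref: bottleneck 4, flow now 4.
Augment Well→Q→U→Ref: bottleneck 4, flow now 8.
No augmenting path remains; maximum flow = 8.
In the residual graph, reachable from Well: {Well, P, Q, R, U}.
Min-cut edges: R→Ref (4), U→Ref (4); capacity 4 + 4 = 8.
Cut capacity 9 exceeds the max flow 8, so it is not minimum.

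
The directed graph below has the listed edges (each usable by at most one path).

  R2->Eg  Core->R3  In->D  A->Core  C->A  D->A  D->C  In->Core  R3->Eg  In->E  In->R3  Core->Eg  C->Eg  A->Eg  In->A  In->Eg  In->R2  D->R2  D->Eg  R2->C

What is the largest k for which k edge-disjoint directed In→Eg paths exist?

Assign every edge capacity 1; by Menger, the answer equals the max flow.
Path In→Eg (+1); total 1.
Path In→D→Eg (+1); total 2.
Path In→A→Eg (+1); total 3.
Path In→R2→Eg (+1); total 4.
Path In→Core→Eg (+1); total 5.
Path In→R3→Eg (+1); total 6.
No residual In→Eg path; max flow = 6.
Certifying cut of size 6: {In→A, In→Core, In→D, In→Eg, In→R2, In→R3}.

6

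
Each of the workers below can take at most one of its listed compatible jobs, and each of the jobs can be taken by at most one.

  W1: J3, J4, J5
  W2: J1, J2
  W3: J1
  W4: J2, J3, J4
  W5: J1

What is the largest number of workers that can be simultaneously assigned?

Unit-capacity flow: source→left, listed edges, right→sink; max matching = max flow.
Augmenting path W1→J3 (+1); matched 1.
Augmenting path W2→J1 (+1); matched 2.
Augmenting path W4→J2 (+1); matched 3.
Augmenting path W3→J1→W2→J2→W4→J4 (+1); matched 4.
No augmenting path remains; maximum matching = 4.
König certificate: {W1, W2, W4, J1} is a vertex cover of size 4 (every listed pair touches it), so no matching can be larger.

4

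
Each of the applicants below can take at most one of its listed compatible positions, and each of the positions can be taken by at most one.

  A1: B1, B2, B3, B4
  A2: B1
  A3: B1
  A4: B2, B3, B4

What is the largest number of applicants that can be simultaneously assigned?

3

Unit-capacity flow: source→left, listed edges, right→sink; max matching = max flow.
Augmenting path A1→B1 (+1); matched 1.
Augmenting path A4→B2 (+1); matched 2.
Augmenting path A2→B1→A1→B3 (+1); matched 3.
No augmenting path remains; maximum matching = 3.
König certificate: {A1, A4, B1} is a vertex cover of size 3 (every listed pair touches it), so no matching can be larger.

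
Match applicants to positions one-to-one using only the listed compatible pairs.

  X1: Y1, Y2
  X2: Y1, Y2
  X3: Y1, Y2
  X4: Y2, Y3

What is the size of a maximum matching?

Unit-capacity flow: source→left, listed edges, right→sink; max matching = max flow.
Augmenting path X1→Y1 (+1); matched 1.
Augmenting path X2→Y2 (+1); matched 2.
Augmenting path X4→Y3 (+1); matched 3.
No augmenting path remains; maximum matching = 3.
König certificate: {X4, Y1, Y2} is a vertex cover of size 3 (every listed pair touches it), so no matching can be larger.

3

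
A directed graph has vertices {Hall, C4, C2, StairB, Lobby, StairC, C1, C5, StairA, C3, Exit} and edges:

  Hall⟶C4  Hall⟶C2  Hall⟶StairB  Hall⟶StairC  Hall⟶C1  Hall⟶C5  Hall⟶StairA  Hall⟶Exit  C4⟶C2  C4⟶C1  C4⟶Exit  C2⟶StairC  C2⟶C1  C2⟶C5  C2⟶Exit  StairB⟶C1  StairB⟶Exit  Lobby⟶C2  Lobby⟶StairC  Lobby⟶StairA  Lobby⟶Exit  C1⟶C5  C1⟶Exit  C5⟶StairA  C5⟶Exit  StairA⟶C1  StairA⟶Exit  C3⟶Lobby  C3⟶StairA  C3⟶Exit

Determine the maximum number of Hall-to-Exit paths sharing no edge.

Assign every edge capacity 1; by Menger, the answer equals the max flow.
Path Hall→Exit (+1); total 1.
Path Hall→C4→Exit (+1); total 2.
Path Hall→C2→Exit (+1); total 3.
Path Hall→StairB→Exit (+1); total 4.
Path Hall→C1→Exit (+1); total 5.
Path Hall→C5→Exit (+1); total 6.
Path Hall→StairA→Exit (+1); total 7.
No residual Hall→Exit path; max flow = 7.
Certifying cut of size 7: {Hall→C1, Hall→C2, Hall→C4, Hall→C5, Hall→Exit, Hall→StairA, Hall→StairB}.

7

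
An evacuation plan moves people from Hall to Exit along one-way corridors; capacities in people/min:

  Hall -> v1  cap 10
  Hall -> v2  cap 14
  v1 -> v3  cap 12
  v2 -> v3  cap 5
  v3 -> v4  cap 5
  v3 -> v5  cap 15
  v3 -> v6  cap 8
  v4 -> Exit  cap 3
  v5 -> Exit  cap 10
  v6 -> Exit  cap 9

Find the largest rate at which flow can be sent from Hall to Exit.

Augment Hall→v1→v3→v4→Exit: bottleneck 3, flow now 3.
Augment Hall→v1→v3→v5→Exit: bottleneck 7, flow now 10.
Augment Hall→v2→v3→v5→Exit: bottleneck 3, flow now 13.
Augment Hall→v2→v3→v6→Exit: bottleneck 2, flow now 15.
No augmenting path remains; maximum flow = 15.
In the residual graph, reachable from Hall: {Hall, v2}.
Min-cut edges: Hall→v1 (10), v2→v3 (5); capacity 10 + 5 = 15.
This cut is saturated, so no flow can exceed 15.

15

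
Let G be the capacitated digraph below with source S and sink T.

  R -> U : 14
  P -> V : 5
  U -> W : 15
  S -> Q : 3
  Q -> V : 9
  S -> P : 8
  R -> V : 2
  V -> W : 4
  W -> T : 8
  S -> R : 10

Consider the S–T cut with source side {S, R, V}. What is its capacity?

29

Edges leaving {S, R, V}: S→P (8), S→Q (3), R→U (14), V→W (4).
Cut capacity = 8 + 3 + 14 + 4 = 29.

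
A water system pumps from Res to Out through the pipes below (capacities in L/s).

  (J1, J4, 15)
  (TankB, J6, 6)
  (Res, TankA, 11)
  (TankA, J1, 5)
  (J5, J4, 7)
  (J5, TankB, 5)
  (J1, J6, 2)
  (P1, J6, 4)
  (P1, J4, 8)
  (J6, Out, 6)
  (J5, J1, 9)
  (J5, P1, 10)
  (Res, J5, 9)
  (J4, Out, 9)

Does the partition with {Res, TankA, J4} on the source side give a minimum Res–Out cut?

No — its capacity is 23, but the minimum cut has capacity 14.

Given cut capacity: 9 + 5 + 9 = 23.
Augment Res→J5→J4→Out: bottleneck 7, flow now 7.
Augment Res→TankA→J1→J6→Out: bottleneck 2, flow now 9.
Augment Res→TankA→J1→J4→Out: bottleneck 2, flow now 11.
Augment Res→J5→P1→J6→Out: bottleneck 2, flow now 13.
Augment Res→TankA→J1→J4→J5→P1→J6→Out: bottleneck 1, flow now 14. (uses reverse residual edge)
No augmenting path remains; maximum flow = 14.
In the residual graph, reachable from Res: {Res, TankA}.
Min-cut edges: Res→J5 (9), TankA→J1 (5); capacity 9 + 5 = 14.
Cut capacity 23 exceeds the max flow 14, so it is not minimum.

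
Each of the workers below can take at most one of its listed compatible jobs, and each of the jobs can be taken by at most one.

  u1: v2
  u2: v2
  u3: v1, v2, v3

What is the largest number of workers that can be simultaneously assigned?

2

Unit-capacity flow: source→left, listed edges, right→sink; max matching = max flow.
Augmenting path u1→v2 (+1); matched 1.
Augmenting path u3→v1 (+1); matched 2.
No augmenting path remains; maximum matching = 2.
König certificate: {u3, v2} is a vertex cover of size 2 (every listed pair touches it), so no matching can be larger.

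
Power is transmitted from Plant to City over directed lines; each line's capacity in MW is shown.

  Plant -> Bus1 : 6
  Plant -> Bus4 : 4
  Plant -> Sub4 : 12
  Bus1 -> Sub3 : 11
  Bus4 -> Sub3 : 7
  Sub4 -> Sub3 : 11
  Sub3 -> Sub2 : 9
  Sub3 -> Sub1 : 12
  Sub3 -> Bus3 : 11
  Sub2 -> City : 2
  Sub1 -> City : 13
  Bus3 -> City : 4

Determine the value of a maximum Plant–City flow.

Augment Plant→Bus1→Sub3→Sub2→City: bottleneck 2, flow now 2.
Augment Plant→Bus1→Sub3→Sub1→City: bottleneck 4, flow now 6.
Augment Plant→Bus4→Sub3→Sub1→City: bottleneck 4, flow now 10.
Augment Plant→Sub4→Sub3→Sub1→City: bottleneck 4, flow now 14.
Augment Plant→Sub4→Sub3→Bus3→City: bottleneck 4, flow now 18.
No augmenting path remains; maximum flow = 18.
In the residual graph, reachable from Plant: {Plant, Bus1, Bus4, Sub4, Sub3, Sub2, Bus3}.
Min-cut edges: Sub3→Sub1 (12), Sub2→City (2), Bus3→City (4); capacity 12 + 2 + 4 = 18.
This cut is saturated, so no flow can exceed 18.

18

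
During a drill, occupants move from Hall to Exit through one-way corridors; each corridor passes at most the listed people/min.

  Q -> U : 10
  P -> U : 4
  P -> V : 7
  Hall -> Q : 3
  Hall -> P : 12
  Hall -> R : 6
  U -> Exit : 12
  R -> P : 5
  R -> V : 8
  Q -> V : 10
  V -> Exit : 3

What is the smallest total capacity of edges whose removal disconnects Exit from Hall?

10

Augment Hall→P→U→Exit: bottleneck 4, flow now 4.
Augment Hall→P→V→Exit: bottleneck 3, flow now 7.
Augment Hall→Q→U→Exit: bottleneck 3, flow now 10.
No augmenting path remains; maximum flow = 10.
By max-flow min-cut, the minimum cut capacity equals the max flow.
In the residual graph, reachable from Hall: {Hall, P, R, V}.
Min-cut edges: Hall→Q (3), P→U (4), V→Exit (3); capacity 3 + 4 + 3 = 10.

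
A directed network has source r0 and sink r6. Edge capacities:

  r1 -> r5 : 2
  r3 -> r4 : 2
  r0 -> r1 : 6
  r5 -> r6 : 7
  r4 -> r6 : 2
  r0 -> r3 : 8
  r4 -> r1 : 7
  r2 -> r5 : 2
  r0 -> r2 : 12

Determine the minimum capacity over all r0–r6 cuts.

6

Augment r0→r1→r5→r6: bottleneck 2, flow now 2.
Augment r0→r2→r5→r6: bottleneck 2, flow now 4.
Augment r0→r3→r4→r6: bottleneck 2, flow now 6.
No augmenting path remains; maximum flow = 6.
By max-flow min-cut, the minimum cut capacity equals the max flow.
In the residual graph, reachable from r0: {r0, r1, r2, r3}.
Min-cut edges: r1→r5 (2), r2→r5 (2), r3→r4 (2); capacity 2 + 2 + 2 = 6.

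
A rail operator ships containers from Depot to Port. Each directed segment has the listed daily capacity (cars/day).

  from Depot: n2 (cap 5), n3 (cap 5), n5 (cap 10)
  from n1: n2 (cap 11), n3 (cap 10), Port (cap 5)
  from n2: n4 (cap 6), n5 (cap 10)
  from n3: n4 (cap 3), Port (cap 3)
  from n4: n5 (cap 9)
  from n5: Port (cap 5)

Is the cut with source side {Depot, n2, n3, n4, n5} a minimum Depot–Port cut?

Yes — it is a minimum cut (capacity 8).

Given cut capacity: 3 + 5 = 8.
Augment Depot→n3→Port: bottleneck 3, flow now 3.
Augment Depot→n5→Port: bottleneck 5, flow now 8.
No augmenting path remains; maximum flow = 8.
Cut capacity 8 equals the max flow, so it is a minimum cut.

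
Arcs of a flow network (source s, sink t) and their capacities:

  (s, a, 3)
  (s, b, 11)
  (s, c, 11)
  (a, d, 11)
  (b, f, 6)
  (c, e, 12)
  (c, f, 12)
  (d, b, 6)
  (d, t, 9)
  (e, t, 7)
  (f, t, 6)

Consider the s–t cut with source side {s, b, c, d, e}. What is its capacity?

Edges leaving {s, b, c, d, e}: s→a (3), b→f (6), c→f (12), d→t (9), e→t (7).
Cut capacity = 3 + 6 + 12 + 9 + 7 = 37.

37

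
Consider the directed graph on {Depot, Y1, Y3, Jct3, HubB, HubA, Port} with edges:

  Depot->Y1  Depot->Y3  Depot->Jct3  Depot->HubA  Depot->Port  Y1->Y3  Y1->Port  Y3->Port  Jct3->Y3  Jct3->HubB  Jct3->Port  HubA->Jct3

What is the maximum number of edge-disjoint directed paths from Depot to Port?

4

Assign every edge capacity 1; by Menger, the answer equals the max flow.
Path Depot→Port (+1); total 1.
Path Depot→Y1→Port (+1); total 2.
Path Depot→Y3→Port (+1); total 3.
Path Depot→Jct3→Port (+1); total 4.
No residual Depot→Port path; max flow = 4.
Certifying cut of size 4: {Depot→Port, Depot→Y1, Jct3→Port, Y3→Port}.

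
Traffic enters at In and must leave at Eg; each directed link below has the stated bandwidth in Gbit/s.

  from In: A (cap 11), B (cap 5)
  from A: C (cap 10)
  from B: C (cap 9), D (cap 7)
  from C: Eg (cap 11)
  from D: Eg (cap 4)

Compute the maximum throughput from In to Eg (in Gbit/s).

Augment In→A→C→Eg: bottleneck 10, flow now 10.
Augment In→B→C→Eg: bottleneck 1, flow now 11.
Augment In→B→D→Eg: bottleneck 4, flow now 15.
No augmenting path remains; maximum flow = 15.
In the residual graph, reachable from In: {In, A}.
Min-cut edges: In→B (5), A→C (10); capacity 5 + 10 = 15.
This cut is saturated, so no flow can exceed 15.

15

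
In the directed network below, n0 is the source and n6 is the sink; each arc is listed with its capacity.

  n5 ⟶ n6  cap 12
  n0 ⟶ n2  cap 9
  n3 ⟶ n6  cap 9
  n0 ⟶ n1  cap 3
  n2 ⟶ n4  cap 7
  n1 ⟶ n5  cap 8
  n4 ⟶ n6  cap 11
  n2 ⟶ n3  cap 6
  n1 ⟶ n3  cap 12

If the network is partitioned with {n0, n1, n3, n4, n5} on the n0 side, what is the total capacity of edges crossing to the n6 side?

Edges leaving {n0, n1, n3, n4, n5}: n0→n2 (9), n3→n6 (9), n4→n6 (11), n5→n6 (12).
Cut capacity = 9 + 9 + 11 + 12 = 41.

41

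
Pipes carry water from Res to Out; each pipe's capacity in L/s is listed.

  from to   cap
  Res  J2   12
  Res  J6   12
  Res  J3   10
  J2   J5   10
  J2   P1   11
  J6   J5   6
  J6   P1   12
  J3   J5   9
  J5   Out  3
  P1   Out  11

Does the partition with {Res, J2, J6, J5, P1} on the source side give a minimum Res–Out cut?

Given cut capacity: 10 + 3 + 11 = 24.
Augment Res→J2→J5→Out: bottleneck 3, flow now 3.
Augment Res→J2→P1→Out: bottleneck 9, flow now 12.
Augment Res→J6→P1→Out: bottleneck 2, flow now 14.
No augmenting path remains; maximum flow = 14.
In the residual graph, reachable from Res: {Res, J2, J6, J3, J5, P1}.
Min-cut edges: J5→Out (3), P1→Out (11); capacity 3 + 11 = 14.
Cut capacity 24 exceeds the max flow 14, so it is not minimum.

No — its capacity is 24, but the minimum cut has capacity 14.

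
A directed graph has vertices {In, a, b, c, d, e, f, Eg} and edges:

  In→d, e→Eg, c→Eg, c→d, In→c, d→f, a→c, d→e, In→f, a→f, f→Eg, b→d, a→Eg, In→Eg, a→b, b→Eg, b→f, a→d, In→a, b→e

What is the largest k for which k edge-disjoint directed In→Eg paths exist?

Assign every edge capacity 1; by Menger, the answer equals the max flow.
Path In→Eg (+1); total 1.
Path In→a→Eg (+1); total 2.
Path In→c→Eg (+1); total 3.
Path In→f→Eg (+1); total 4.
Path In→d→e→Eg (+1); total 5.
No residual In→Eg path; max flow = 5.
Certifying cut of size 5: {In→Eg, In→a, In→c, In→d, In→f}.

5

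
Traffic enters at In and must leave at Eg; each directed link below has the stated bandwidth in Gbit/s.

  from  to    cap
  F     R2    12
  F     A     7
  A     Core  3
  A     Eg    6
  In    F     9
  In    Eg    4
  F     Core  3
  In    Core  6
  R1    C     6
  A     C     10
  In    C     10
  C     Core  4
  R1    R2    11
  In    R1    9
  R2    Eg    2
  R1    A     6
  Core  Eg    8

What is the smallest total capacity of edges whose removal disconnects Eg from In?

Augment In→Eg: bottleneck 4, flow now 4.
Augment In→Core→Eg: bottleneck 6, flow now 10.
Augment In→F→R2→Eg: bottleneck 2, flow now 12.
Augment In→F→A→Eg: bottleneck 6, flow now 18.
Augment In→F→Core→Eg: bottleneck 1, flow now 19.
Augment In→C→Core→Eg: bottleneck 1, flow now 20.
No augmenting path remains; maximum flow = 20.
By max-flow min-cut, the minimum cut capacity equals the max flow.
In the residual graph, reachable from In: {In, F, R1, R2, A, C, Core}.
Min-cut edges: In→Eg (4), R2→Eg (2), A→Eg (6), Core→Eg (8); capacity 4 + 2 + 6 + 8 = 20.

20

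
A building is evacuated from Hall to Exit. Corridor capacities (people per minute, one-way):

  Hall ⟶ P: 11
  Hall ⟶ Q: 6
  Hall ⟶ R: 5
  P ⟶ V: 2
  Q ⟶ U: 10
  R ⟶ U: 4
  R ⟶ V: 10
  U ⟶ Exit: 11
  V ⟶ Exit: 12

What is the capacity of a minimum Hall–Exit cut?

13

Augment Hall→P→V→Exit: bottleneck 2, flow now 2.
Augment Hall→Q→U→Exit: bottleneck 6, flow now 8.
Augment Hall→R→U→Exit: bottleneck 4, flow now 12.
Augment Hall→R→V→Exit: bottleneck 1, flow now 13.
No augmenting path remains; maximum flow = 13.
By max-flow min-cut, the minimum cut capacity equals the max flow.
In the residual graph, reachable from Hall: {Hall, P}.
Min-cut edges: Hall→Q (6), Hall→R (5), P→V (2); capacity 6 + 5 + 2 = 13.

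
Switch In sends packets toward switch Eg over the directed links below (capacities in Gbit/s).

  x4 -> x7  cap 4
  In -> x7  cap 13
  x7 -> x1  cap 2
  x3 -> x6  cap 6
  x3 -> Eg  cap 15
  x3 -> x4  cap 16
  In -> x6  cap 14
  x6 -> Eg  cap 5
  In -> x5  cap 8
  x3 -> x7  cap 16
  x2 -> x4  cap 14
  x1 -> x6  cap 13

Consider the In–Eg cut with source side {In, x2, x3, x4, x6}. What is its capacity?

Edges leaving {In, x2, x3, x4, x6}: In→x5 (8), In→x7 (13), x3→x7 (16), x3→Eg (15), x4→x7 (4), x6→Eg (5).
Cut capacity = 8 + 13 + 16 + 15 + 4 + 5 = 61.

61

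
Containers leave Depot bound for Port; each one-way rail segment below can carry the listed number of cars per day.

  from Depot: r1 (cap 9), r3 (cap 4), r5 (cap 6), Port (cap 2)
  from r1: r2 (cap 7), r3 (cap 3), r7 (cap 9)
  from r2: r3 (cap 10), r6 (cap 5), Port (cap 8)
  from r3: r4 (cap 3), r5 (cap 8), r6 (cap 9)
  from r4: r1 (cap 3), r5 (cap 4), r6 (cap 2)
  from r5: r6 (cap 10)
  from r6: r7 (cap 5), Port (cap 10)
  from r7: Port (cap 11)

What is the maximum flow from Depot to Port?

Augment Depot→Port: bottleneck 2, flow now 2.
Augment Depot→r1→r2→Port: bottleneck 7, flow now 9.
Augment Depot→r1→r7→Port: bottleneck 2, flow now 11.
Augment Depot→r3→r6→Port: bottleneck 4, flow now 15.
Augment Depot→r5→r6→Port: bottleneck 6, flow now 21.
No augmenting path remains; maximum flow = 21.
In the residual graph, reachable from Depot: {Depot}.
Min-cut edges: Depot→r1 (9), Depot→r3 (4), Depot→r5 (6), Depot→Port (2); capacity 9 + 4 + 6 + 2 = 21.
This cut is saturated, so no flow can exceed 21.

21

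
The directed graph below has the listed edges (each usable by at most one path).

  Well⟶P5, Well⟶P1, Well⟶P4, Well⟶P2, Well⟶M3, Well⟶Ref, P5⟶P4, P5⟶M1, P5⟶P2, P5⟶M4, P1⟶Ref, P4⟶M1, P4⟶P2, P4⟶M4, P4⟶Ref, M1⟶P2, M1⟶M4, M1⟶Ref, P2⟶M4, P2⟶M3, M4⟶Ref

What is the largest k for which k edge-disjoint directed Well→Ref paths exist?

5

Assign every edge capacity 1; by Menger, the answer equals the max flow.
Path Well→Ref (+1); total 1.
Path Well→P1→Ref (+1); total 2.
Path Well→P4→Ref (+1); total 3.
Path Well→P5→M1→Ref (+1); total 4.
Path Well→P2→M4→Ref (+1); total 5.
No residual Well→Ref path; max flow = 5.
Certifying cut of size 5: {Well→P1, Well→P2, Well→P4, Well→P5, Well→Ref}.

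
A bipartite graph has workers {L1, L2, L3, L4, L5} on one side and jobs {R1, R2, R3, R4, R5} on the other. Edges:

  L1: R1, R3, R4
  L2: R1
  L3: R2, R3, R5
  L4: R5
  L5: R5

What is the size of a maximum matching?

Unit-capacity flow: source→left, listed edges, right→sink; max matching = max flow.
Augmenting path L1→R1 (+1); matched 1.
Augmenting path L3→R2 (+1); matched 2.
Augmenting path L4→R5 (+1); matched 3.
Augmenting path L2→R1→L1→R3 (+1); matched 4.
No augmenting path remains; maximum matching = 4.
König certificate: {L1, L2, L3, R5} is a vertex cover of size 4 (every listed pair touches it), so no matching can be larger.

4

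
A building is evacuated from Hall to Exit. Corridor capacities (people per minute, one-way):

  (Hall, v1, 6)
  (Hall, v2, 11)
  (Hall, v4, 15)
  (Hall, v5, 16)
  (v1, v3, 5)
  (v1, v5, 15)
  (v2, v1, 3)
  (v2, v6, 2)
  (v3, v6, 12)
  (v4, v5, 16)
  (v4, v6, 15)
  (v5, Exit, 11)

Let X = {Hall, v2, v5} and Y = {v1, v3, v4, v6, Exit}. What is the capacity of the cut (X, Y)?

37

Edges leaving {Hall, v2, v5}: Hall→v1 (6), Hall→v4 (15), v2→v1 (3), v2→v6 (2), v5→Exit (11).
Cut capacity = 6 + 15 + 3 + 2 + 11 = 37.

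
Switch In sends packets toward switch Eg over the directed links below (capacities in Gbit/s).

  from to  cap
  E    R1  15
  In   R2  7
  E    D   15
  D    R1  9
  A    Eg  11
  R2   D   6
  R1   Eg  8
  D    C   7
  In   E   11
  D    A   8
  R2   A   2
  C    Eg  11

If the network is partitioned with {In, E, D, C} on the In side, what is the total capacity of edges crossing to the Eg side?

Edges leaving {In, E, D, C}: In→R2 (7), E→R1 (15), D→R1 (9), D→A (8), C→Eg (11).
Cut capacity = 7 + 15 + 9 + 8 + 11 = 50.

50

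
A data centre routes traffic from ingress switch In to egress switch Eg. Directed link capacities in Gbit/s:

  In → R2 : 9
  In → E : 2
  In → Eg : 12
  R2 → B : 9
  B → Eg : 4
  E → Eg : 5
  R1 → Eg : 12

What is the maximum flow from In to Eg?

Augment In→Eg: bottleneck 12, flow now 12.
Augment In→E→Eg: bottleneck 2, flow now 14.
Augment In→R2→B→Eg: bottleneck 4, flow now 18.
No augmenting path remains; maximum flow = 18.
In the residual graph, reachable from In: {In, R2, B}.
Min-cut edges: In→E (2), In→Eg (12), B→Eg (4); capacity 2 + 12 + 4 = 18.
This cut is saturated, so no flow can exceed 18.

18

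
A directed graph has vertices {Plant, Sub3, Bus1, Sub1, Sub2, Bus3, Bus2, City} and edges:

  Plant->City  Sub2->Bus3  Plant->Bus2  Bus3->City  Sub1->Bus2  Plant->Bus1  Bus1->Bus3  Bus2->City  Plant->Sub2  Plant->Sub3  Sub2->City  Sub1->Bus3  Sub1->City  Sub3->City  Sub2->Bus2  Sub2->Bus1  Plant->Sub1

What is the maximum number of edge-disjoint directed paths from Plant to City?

6

Assign every edge capacity 1; by Menger, the answer equals the max flow.
Path Plant→City (+1); total 1.
Path Plant→Sub3→City (+1); total 2.
Path Plant→Sub1→City (+1); total 3.
Path Plant→Sub2→City (+1); total 4.
Path Plant→Bus2→City (+1); total 5.
Path Plant→Bus1→Bus3→City (+1); total 6.
No residual Plant→City path; max flow = 6.
Certifying cut of size 6: {Plant→Bus1, Plant→Bus2, Plant→City, Plant→Sub1, Plant→Sub2, Plant→Sub3}.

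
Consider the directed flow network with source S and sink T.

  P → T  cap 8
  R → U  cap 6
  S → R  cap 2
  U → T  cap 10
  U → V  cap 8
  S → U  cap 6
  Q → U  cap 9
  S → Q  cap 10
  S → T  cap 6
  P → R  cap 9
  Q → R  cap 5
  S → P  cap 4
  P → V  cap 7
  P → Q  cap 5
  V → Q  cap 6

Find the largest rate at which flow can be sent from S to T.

Augment S→T: bottleneck 6, flow now 6.
Augment S→P→T: bottleneck 4, flow now 10.
Augment S→U→T: bottleneck 6, flow now 16.
Augment S→Q→U→T: bottleneck 4, flow now 20.
No augmenting path remains; maximum flow = 20.
In the residual graph, reachable from S: {S, Q, R, U, V}.
Min-cut edges: S→P (4), S→T (6), U→T (10); capacity 4 + 6 + 10 = 20.
This cut is saturated, so no flow can exceed 20.

20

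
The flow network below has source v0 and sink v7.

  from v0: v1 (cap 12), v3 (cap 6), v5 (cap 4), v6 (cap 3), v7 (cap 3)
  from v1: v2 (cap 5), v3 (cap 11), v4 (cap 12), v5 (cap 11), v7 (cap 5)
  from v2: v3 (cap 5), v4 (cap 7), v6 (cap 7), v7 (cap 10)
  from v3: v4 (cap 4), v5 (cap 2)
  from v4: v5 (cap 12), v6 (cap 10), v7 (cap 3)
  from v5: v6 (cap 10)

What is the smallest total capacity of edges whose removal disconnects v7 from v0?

Augment v0→v7: bottleneck 3, flow now 3.
Augment v0→v1→v7: bottleneck 5, flow now 8.
Augment v0→v1→v2→v7: bottleneck 5, flow now 13.
Augment v0→v1→v4→v7: bottleneck 2, flow now 15.
Augment v0→v3→v4→v7: bottleneck 1, flow now 16.
No augmenting path remains; maximum flow = 16.
By max-flow min-cut, the minimum cut capacity equals the max flow.
In the residual graph, reachable from v0: {v0, v1, v3, v4, v5, v6}.
Min-cut edges: v0→v7 (3), v1→v2 (5), v1→v7 (5), v4→v7 (3); capacity 3 + 5 + 5 + 3 = 16.

16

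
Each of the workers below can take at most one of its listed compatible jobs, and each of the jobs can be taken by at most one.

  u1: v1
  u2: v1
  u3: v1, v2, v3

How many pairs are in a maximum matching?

Unit-capacity flow: source→left, listed edges, right→sink; max matching = max flow.
Augmenting path u1→v1 (+1); matched 1.
Augmenting path u3→v2 (+1); matched 2.
No augmenting path remains; maximum matching = 2.
König certificate: {u3, v1} is a vertex cover of size 2 (every listed pair touches it), so no matching can be larger.

2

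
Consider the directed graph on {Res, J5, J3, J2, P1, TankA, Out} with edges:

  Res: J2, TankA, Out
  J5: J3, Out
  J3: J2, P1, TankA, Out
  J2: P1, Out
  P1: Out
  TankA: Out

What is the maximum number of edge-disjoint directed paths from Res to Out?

3

Assign every edge capacity 1; by Menger, the answer equals the max flow.
Path Res→Out (+1); total 1.
Path Res→J2→Out (+1); total 2.
Path Res→TankA→Out (+1); total 3.
No residual Res→Out path; max flow = 3.
Certifying cut of size 3: {Res→J2, Res→Out, Res→TankA}.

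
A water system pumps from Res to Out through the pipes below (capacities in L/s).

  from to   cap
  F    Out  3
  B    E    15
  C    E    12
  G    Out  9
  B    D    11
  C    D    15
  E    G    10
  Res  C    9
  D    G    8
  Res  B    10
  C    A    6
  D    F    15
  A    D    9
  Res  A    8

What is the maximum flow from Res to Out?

Augment Res→A→D→F→Out: bottleneck 3, flow now 3.
Augment Res→A→D→G→Out: bottleneck 5, flow now 8.
Augment Res→B→D→G→Out: bottleneck 3, flow now 11.
Augment Res→B→E→G→Out: bottleneck 1, flow now 12.
No augmenting path remains; maximum flow = 12.
In the residual graph, reachable from Res: {Res, A, B, C, D, E, F, G}.
Min-cut edges: F→Out (3), G→Out (9); capacity 3 + 9 = 12.
This cut is saturated, so no flow can exceed 12.

12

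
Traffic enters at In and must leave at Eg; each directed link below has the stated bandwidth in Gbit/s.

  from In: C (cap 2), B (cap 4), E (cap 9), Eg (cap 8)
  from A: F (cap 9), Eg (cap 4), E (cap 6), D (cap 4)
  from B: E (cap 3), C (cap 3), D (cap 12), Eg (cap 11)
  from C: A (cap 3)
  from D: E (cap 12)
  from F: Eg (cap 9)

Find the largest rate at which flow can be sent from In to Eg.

14

Augment In→Eg: bottleneck 8, flow now 8.
Augment In→B→Eg: bottleneck 4, flow now 12.
Augment In→C→A→Eg: bottleneck 2, flow now 14.
No augmenting path remains; maximum flow = 14.
In the residual graph, reachable from In: {In, E}.
Min-cut edges: In→B (4), In→C (2), In→Eg (8); capacity 4 + 2 + 8 = 14.
This cut is saturated, so no flow can exceed 14.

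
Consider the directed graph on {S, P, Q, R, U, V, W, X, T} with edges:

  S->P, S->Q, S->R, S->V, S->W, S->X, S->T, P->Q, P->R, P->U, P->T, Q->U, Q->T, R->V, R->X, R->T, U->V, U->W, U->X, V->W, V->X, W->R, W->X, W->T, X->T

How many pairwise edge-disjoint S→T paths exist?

Assign every edge capacity 1; by Menger, the answer equals the max flow.
Path S→T (+1); total 1.
Path S→P→T (+1); total 2.
Path S→Q→T (+1); total 3.
Path S→R→T (+1); total 4.
Path S→W→T (+1); total 5.
Path S→X→T (+1); total 6.
No residual S→T path; max flow = 6.
Certifying cut of size 6: {R→T, S→P, S→Q, S→T, W→T, X→T}.

6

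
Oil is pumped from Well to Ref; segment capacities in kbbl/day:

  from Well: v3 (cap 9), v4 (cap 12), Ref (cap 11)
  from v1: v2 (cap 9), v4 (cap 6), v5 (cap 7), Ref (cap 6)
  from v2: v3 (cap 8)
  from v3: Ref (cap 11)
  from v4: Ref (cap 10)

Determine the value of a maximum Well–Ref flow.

30

Augment Well→Ref: bottleneck 11, flow now 11.
Augment Well→v3→Ref: bottleneck 9, flow now 20.
Augment Well→v4→Ref: bottleneck 10, flow now 30.
No augmenting path remains; maximum flow = 30.
In the residual graph, reachable from Well: {Well, v4}.
Min-cut edges: Well→v3 (9), Well→Ref (11), v4→Ref (10); capacity 9 + 11 + 10 = 30.
This cut is saturated, so no flow can exceed 30.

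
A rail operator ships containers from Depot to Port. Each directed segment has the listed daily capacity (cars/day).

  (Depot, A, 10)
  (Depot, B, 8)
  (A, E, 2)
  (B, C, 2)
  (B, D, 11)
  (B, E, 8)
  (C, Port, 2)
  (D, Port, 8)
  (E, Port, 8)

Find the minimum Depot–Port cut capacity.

10

Augment Depot→A→E→Port: bottleneck 2, flow now 2.
Augment Depot→B→C→Port: bottleneck 2, flow now 4.
Augment Depot→B→D→Port: bottleneck 6, flow now 10.
No augmenting path remains; maximum flow = 10.
By max-flow min-cut, the minimum cut capacity equals the max flow.
In the residual graph, reachable from Depot: {Depot, A}.
Min-cut edges: Depot→B (8), A→E (2); capacity 8 + 2 = 10.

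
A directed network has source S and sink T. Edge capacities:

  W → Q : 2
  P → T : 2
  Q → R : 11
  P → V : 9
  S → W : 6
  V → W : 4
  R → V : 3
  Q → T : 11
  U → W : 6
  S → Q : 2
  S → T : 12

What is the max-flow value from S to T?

16

Augment S→T: bottleneck 12, flow now 12.
Augment S→Q→T: bottleneck 2, flow now 14.
Augment S→W→Q→T: bottleneck 2, flow now 16.
No augmenting path remains; maximum flow = 16.
In the residual graph, reachable from S: {S, W}.
Min-cut edges: S→Q (2), S→T (12), W→Q (2); capacity 2 + 12 + 2 = 16.
This cut is saturated, so no flow can exceed 16.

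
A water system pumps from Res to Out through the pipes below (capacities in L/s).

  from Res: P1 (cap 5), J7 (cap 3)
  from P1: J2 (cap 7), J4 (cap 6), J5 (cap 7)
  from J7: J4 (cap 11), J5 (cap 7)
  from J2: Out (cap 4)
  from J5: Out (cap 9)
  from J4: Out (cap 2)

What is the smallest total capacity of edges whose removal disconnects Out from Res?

8

Augment Res→P1→J2→Out: bottleneck 4, flow now 4.
Augment Res→P1→J5→Out: bottleneck 1, flow now 5.
Augment Res→J7→J5→Out: bottleneck 3, flow now 8.
No augmenting path remains; maximum flow = 8.
By max-flow min-cut, the minimum cut capacity equals the max flow.
In the residual graph, reachable from Res: {Res}.
Min-cut edges: Res→P1 (5), Res→J7 (3); capacity 5 + 3 = 8.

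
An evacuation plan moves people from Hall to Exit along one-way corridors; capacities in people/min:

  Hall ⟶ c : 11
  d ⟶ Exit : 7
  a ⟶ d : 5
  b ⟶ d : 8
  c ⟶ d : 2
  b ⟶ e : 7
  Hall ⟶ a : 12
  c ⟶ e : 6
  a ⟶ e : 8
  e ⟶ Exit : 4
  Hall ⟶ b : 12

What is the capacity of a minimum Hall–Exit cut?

Augment Hall→a→d→Exit: bottleneck 5, flow now 5.
Augment Hall→a→e→Exit: bottleneck 4, flow now 9.
Augment Hall→b→d→Exit: bottleneck 2, flow now 11.
No augmenting path remains; maximum flow = 11.
By max-flow min-cut, the minimum cut capacity equals the max flow.
In the residual graph, reachable from Hall: {Hall, a, b, c, d, e}.
Min-cut edges: d→Exit (7), e→Exit (4); capacity 7 + 4 = 11.

11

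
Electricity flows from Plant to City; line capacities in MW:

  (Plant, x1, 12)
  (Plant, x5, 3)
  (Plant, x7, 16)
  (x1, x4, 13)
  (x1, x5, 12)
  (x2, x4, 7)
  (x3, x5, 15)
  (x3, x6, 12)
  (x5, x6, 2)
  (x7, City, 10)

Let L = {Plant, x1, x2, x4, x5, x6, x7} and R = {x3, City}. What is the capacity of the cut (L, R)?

Edges leaving {Plant, x1, x2, x4, x5, x6, x7}: x7→City (10).
Cut capacity = 10 = 10.

10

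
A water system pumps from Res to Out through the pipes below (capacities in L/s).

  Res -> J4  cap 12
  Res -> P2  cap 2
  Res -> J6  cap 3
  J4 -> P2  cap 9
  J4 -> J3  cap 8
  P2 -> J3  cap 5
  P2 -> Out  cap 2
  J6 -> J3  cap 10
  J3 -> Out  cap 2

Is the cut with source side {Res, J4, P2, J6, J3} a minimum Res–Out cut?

Given cut capacity: 2 + 2 = 4.
Augment Res→P2→Out: bottleneck 2, flow now 2.
Augment Res→J4→J3→Out: bottleneck 2, flow now 4.
No augmenting path remains; maximum flow = 4.
Cut capacity 4 equals the max flow, so it is a minimum cut.

Yes — it is a minimum cut (capacity 4).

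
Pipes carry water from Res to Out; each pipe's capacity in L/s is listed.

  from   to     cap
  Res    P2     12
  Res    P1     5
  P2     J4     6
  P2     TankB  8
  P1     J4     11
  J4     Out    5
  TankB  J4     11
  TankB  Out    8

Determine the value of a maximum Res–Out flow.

Augment Res→P2→J4→Out: bottleneck 5, flow now 5.
Augment Res→P2→TankB→Out: bottleneck 7, flow now 12.
Augment Res→P1→J4→P2→TankB→Out: bottleneck 1, flow now 13. (uses reverse residual edge)
No augmenting path remains; maximum flow = 13.
In the residual graph, reachable from Res: {Res, P2, P1, J4}.
Min-cut edges: P2→TankB (8), J4→Out (5); capacity 8 + 5 = 13.
This cut is saturated, so no flow can exceed 13.

13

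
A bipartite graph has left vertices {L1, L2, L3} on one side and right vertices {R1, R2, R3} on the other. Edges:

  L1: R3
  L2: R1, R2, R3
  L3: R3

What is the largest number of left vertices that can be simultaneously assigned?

Unit-capacity flow: source→left, listed edges, right→sink; max matching = max flow.
Augmenting path L1→R3 (+1); matched 1.
Augmenting path L2→R1 (+1); matched 2.
No augmenting path remains; maximum matching = 2.
König certificate: {L2, R3} is a vertex cover of size 2 (every listed pair touches it), so no matching can be larger.

2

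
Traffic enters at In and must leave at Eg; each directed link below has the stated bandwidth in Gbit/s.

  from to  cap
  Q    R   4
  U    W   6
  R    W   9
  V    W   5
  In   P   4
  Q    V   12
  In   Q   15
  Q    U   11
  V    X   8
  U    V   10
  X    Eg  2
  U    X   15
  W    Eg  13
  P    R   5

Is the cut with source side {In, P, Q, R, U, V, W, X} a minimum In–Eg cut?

Given cut capacity: 13 + 2 = 15.
Augment In→P→R→W→Eg: bottleneck 4, flow now 4.
Augment In→Q→R→W→Eg: bottleneck 4, flow now 8.
Augment In→Q→U→W→Eg: bottleneck 5, flow now 13.
Augment In→Q→U→X→Eg: bottleneck 2, flow now 15.
No augmenting path remains; maximum flow = 15.
Cut capacity 15 equals the max flow, so it is a minimum cut.

Yes — it is a minimum cut (capacity 15).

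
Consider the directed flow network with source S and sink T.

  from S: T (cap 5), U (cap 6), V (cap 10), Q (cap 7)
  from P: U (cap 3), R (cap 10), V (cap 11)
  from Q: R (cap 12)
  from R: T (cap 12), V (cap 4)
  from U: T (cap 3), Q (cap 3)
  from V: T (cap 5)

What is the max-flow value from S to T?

23

Augment S→T: bottleneck 5, flow now 5.
Augment S→U→T: bottleneck 3, flow now 8.
Augment S→V→T: bottleneck 5, flow now 13.
Augment S→Q→R→T: bottleneck 7, flow now 20.
Augment S→U→Q→R→T: bottleneck 3, flow now 23.
No augmenting path remains; maximum flow = 23.
In the residual graph, reachable from S: {S, V}.
Min-cut edges: S→Q (7), S→U (6), S→T (5), V→T (5); capacity 7 + 6 + 5 + 5 = 23.
This cut is saturated, so no flow can exceed 23.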